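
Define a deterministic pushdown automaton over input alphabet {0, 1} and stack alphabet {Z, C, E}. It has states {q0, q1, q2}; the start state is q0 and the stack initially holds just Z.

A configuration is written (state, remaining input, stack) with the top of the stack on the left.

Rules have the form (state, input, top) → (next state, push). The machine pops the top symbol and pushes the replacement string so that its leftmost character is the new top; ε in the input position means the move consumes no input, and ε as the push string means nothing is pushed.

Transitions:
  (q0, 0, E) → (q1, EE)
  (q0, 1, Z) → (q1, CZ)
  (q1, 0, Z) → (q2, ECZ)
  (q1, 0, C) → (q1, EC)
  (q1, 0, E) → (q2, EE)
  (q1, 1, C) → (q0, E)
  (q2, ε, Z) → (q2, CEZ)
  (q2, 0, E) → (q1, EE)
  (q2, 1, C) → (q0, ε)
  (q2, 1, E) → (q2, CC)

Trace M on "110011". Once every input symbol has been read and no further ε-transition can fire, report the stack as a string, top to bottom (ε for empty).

(q0, 110011, Z)
  read 1, top Z: go to q1, push CZ → (q1, 10011, CZ)
  read 1, top C: go to q0, push E → (q0, 0011, EZ)
  read 0, top E: go to q1, push EE → (q1, 011, EEZ)
  read 0, top E: go to q2, push EE → (q2, 11, EEEZ)
  read 1, top E: go to q2, push CC → (q2, 1, CCEEZ)
  read 1, top C: go to q0, push ε → (q0, ε, CEEZ)
All input consumed in state q0 with stack CEEZ.

CEEZ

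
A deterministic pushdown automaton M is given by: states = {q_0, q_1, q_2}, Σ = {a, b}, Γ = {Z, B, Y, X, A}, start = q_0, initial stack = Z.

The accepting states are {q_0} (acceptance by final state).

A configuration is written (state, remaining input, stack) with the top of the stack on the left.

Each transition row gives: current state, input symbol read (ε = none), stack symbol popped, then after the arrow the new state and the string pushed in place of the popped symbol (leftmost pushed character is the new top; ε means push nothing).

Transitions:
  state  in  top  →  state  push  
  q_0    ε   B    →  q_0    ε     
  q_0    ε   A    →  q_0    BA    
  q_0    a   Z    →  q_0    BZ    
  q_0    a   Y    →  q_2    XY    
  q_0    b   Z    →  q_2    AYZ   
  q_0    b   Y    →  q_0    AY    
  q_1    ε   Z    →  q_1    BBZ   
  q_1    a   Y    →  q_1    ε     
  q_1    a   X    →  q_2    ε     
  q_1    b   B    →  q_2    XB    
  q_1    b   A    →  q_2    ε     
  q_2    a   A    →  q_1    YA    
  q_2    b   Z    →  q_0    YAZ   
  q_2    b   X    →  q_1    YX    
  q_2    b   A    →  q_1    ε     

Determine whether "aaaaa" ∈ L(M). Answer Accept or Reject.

Accept

(q_0, aaaaa, Z)
  read a, top Z: go to q_0, push BZ → (q_0, aaaa, BZ)
  ε-move, top B: go to q_0, push ε → (q_0, aaaa, Z)
  read a, top Z: go to q_0, push BZ → (q_0, aaa, BZ)
  ε-move, top B: go to q_0, push ε → (q_0, aaa, Z)
  read a, top Z: go to q_0, push BZ → (q_0, aa, BZ)
  ε-move, top B: go to q_0, push ε → (q_0, aa, Z)
  read a, top Z: go to q_0, push BZ → (q_0, a, BZ)
  ε-move, top B: go to q_0, push ε → (q_0, a, Z)
  read a, top Z: go to q_0, push BZ → (q_0, ε, BZ)
All input consumed; state q_0 ∈ F.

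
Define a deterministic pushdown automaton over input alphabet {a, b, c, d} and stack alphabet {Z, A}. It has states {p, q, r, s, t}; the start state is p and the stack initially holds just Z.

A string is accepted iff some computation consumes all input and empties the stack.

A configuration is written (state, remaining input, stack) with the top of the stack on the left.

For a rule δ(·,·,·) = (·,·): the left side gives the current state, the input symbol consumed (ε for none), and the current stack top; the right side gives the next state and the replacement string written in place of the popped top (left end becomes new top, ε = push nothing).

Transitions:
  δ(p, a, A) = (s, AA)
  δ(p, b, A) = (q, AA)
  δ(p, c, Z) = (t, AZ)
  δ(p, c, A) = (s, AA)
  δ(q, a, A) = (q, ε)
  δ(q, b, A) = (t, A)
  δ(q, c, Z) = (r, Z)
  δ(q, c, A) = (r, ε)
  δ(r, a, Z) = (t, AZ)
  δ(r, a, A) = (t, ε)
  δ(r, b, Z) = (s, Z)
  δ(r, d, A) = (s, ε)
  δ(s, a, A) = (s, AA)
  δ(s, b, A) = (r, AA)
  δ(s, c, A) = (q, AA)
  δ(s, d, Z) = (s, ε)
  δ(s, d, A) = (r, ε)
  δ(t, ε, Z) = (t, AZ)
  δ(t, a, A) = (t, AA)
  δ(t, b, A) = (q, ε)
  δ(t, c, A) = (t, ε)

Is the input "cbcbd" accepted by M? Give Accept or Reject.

(p, cbcbd, Z)
  read c, top Z: go to t, push AZ → (t, bcbd, AZ)
  read b, top A: go to q, push ε → (q, cbd, Z)
  read c, top Z: go to r, push Z → (r, bd, Z)
  read b, top Z: go to s, push Z → (s, d, Z)
  read d, top Z: go to s, push ε → (s, ε, ε)
All input consumed and the stack is empty.

Accept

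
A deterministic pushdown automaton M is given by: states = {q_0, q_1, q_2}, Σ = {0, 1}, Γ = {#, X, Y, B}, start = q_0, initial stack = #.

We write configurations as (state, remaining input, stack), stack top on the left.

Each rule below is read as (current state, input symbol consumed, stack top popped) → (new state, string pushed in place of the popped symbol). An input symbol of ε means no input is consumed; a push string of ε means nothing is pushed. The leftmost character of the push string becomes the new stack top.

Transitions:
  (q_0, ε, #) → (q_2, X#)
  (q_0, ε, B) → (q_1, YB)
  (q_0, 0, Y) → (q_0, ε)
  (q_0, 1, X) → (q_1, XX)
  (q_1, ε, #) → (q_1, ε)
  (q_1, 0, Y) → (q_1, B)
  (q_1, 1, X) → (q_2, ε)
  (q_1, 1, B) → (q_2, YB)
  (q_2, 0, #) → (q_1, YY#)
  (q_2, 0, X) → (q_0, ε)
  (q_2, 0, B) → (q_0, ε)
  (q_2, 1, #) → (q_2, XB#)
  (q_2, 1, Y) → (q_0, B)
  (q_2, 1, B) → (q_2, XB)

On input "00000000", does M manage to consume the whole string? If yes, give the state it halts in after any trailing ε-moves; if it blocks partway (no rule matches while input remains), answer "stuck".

q_2

(q_0, 00000000, #) ⊢ (q_2, 00000000, X#) ⊢ (q_0, 0000000, #) ⊢ (q_2, 0000000, X#) ⊢ (q_0, 000000, #) ⊢ (q_2, 000000, X#) ⊢ (q_0, 00000, #) ⊢ (q_2, 00000, X#) ⊢ (q_0, 0000, #) ⊢ (q_2, 0000, X#) ⊢ (q_0, 000, #) ⊢ (q_2, 000, X#) ⊢ (q_0, 00, #) ⊢ (q_2, 00, X#) ⊢ (q_0, 0, #) ⊢ (q_2, 0, X#) ⊢ (q_0, ε, #) ⊢ (q_2, ε, X#)
All input consumed; M is in state q_2.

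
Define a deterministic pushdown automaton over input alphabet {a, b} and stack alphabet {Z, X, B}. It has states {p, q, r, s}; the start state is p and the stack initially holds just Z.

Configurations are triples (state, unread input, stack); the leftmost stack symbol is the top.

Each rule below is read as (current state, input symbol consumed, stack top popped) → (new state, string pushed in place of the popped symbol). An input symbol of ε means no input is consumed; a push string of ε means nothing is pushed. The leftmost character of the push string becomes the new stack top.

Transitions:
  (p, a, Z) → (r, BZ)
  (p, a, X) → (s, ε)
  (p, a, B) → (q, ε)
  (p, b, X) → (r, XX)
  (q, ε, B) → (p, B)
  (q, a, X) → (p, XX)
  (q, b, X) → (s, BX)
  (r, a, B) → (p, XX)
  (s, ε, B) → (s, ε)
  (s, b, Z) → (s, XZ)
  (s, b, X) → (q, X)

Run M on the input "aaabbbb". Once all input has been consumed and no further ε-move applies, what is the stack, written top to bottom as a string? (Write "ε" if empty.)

XZ

(p, aaabbbb, Z)
  read a, top Z: go to r, push BZ → (r, aabbbb, BZ)
  read a, top B: go to p, push XX → (p, abbbb, XXZ)
  read a, top X: go to s, push ε → (s, bbbb, XZ)
  read b, top X: go to q, push X → (q, bbb, XZ)
  read b, top X: go to s, push BX → (s, bb, BXZ)
  ε-move, top B: go to s, push ε → (s, bb, XZ)
  read b, top X: go to q, push X → (q, b, XZ)
  read b, top X: go to s, push BX → (s, ε, BXZ)
  ε-move, top B: go to s, push ε → (s, ε, XZ)
All input consumed in state s with stack XZ.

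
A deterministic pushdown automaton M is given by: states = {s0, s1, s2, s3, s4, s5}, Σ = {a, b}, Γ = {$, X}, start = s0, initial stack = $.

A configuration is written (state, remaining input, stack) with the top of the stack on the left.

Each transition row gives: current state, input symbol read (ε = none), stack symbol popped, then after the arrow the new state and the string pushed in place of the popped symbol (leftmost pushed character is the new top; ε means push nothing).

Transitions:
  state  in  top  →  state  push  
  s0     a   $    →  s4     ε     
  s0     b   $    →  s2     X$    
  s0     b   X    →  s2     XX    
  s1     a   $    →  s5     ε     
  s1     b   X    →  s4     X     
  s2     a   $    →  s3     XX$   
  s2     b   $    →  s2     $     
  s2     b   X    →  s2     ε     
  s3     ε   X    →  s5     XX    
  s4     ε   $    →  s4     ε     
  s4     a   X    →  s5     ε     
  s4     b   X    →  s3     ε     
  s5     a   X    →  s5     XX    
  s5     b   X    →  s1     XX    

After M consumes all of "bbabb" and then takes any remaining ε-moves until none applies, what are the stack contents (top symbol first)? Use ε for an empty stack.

(s0, bbabb, $)
  read b, top $: go to s2, push X$ → (s2, babb, X$)
  read b, top X: go to s2, push ε → (s2, abb, $)
  read a, top $: go to s3, push XX$ → (s3, bb, XX$)
  ε-move, top X: go to s5, push XX → (s5, bb, XXX$)
  read b, top X: go to s1, push XX → (s1, b, XXXX$)
  read b, top X: go to s4, push X → (s4, ε, XXXX$)
All input consumed in state s4 with stack XXXX$.

XXXX$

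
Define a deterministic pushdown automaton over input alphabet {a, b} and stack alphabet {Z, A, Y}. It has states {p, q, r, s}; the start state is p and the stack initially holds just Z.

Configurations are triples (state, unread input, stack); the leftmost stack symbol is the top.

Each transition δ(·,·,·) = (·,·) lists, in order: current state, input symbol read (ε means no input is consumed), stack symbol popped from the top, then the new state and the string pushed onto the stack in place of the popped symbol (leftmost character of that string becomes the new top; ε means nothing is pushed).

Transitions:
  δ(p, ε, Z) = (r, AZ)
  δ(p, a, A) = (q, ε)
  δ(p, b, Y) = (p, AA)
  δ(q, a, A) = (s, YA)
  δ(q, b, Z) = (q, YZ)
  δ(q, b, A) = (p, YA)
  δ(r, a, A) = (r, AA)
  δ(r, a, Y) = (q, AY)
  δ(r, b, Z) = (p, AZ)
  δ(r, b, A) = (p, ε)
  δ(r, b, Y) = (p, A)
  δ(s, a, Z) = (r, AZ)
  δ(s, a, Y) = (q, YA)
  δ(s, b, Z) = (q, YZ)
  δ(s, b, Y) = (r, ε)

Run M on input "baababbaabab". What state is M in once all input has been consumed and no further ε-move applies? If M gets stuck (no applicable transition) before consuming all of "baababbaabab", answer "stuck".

(p, baababbaabab, Z)
  ε-move, top Z: go to r, push AZ → (r, baababbaabab, AZ)
  read b, top A: go to p, push ε → (p, aababbaabab, Z)
  ε-move, top Z: go to r, push AZ → (r, aababbaabab, AZ)
  read a, top A: go to r, push AA → (r, ababbaabab, AAZ)
  read a, top A: go to r, push AA → (r, babbaabab, AAAZ)
  read b, top A: go to p, push ε → (p, abbaabab, AAZ)
  read a, top A: go to q, push ε → (q, bbaabab, AZ)
  read b, top A: go to p, push YA → (p, baabab, YAZ)
  read b, top Y: go to p, push AA → (p, aabab, AAAZ)
  read a, top A: go to q, push ε → (q, abab, AAZ)
  read a, top A: go to s, push YA → (s, bab, YAAZ)
  read b, top Y: go to r, push ε → (r, ab, AAZ)
  read a, top A: go to r, push AA → (r, b, AAAZ)
  read b, top A: go to p, push ε → (p, ε, AAZ)
All input consumed; M is in state p.

p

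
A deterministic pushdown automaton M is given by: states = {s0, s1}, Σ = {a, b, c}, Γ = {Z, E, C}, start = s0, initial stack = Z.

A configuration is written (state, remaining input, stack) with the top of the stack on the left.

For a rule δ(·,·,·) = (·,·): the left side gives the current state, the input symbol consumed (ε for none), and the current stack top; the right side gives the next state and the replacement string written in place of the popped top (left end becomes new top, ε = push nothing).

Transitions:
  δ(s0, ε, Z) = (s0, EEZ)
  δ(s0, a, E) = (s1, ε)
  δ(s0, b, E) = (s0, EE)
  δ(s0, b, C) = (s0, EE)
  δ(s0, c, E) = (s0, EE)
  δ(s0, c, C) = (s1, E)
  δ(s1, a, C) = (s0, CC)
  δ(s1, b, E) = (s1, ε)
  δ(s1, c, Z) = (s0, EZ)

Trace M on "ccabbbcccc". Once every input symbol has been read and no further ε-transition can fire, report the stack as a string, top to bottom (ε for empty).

EEEEZ

(s0, ccabbbcccc, Z) ⊢ (s0, ccabbbcccc, EEZ) ⊢ (s0, cabbbcccc, EEEZ) ⊢ (s0, abbbcccc, EEEEZ) ⊢ (s1, bbbcccc, EEEZ) ⊢ (s1, bbcccc, EEZ) ⊢ (s1, bcccc, EZ) ⊢ (s1, cccc, Z) ⊢ (s0, ccc, EZ) ⊢ (s0, cc, EEZ) ⊢ (s0, c, EEEZ) ⊢ (s0, ε, EEEEZ)
All input consumed in state s0 with stack EEEEZ.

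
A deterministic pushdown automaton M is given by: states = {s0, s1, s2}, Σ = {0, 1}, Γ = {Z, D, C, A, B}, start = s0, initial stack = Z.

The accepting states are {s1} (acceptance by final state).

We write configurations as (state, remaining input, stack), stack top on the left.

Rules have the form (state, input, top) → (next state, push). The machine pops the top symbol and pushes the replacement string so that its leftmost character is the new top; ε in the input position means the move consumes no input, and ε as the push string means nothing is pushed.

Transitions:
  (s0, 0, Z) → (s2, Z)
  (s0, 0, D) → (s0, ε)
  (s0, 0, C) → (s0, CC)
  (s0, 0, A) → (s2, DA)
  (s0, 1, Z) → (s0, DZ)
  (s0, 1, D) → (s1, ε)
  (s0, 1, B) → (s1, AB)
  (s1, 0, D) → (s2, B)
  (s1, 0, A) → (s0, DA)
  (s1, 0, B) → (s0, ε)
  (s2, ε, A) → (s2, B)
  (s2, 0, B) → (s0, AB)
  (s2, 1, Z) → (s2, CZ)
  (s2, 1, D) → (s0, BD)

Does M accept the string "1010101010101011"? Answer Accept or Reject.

(s0, 1010101010101011, Z)
  read 1, top Z: go to s0, push DZ → (s0, 010101010101011, DZ)
  read 0, top D: go to s0, push ε → (s0, 10101010101011, Z)
  read 1, top Z: go to s0, push DZ → (s0, 0101010101011, DZ)
  read 0, top D: go to s0, push ε → (s0, 101010101011, Z)
  read 1, top Z: go to s0, push DZ → (s0, 01010101011, DZ)
  read 0, top D: go to s0, push ε → (s0, 1010101011, Z)
  read 1, top Z: go to s0, push DZ → (s0, 010101011, DZ)
  read 0, top D: go to s0, push ε → (s0, 10101011, Z)
  read 1, top Z: go to s0, push DZ → (s0, 0101011, DZ)
  read 0, top D: go to s0, push ε → (s0, 101011, Z)
  read 1, top Z: go to s0, push DZ → (s0, 01011, DZ)
  read 0, top D: go to s0, push ε → (s0, 1011, Z)
  read 1, top Z: go to s0, push DZ → (s0, 011, DZ)
  read 0, top D: go to s0, push ε → (s0, 11, Z)
  read 1, top Z: go to s0, push DZ → (s0, 1, DZ)
  read 1, top D: go to s1, push ε → (s1, ε, Z)
All input consumed; state s1 ∈ F.

Accept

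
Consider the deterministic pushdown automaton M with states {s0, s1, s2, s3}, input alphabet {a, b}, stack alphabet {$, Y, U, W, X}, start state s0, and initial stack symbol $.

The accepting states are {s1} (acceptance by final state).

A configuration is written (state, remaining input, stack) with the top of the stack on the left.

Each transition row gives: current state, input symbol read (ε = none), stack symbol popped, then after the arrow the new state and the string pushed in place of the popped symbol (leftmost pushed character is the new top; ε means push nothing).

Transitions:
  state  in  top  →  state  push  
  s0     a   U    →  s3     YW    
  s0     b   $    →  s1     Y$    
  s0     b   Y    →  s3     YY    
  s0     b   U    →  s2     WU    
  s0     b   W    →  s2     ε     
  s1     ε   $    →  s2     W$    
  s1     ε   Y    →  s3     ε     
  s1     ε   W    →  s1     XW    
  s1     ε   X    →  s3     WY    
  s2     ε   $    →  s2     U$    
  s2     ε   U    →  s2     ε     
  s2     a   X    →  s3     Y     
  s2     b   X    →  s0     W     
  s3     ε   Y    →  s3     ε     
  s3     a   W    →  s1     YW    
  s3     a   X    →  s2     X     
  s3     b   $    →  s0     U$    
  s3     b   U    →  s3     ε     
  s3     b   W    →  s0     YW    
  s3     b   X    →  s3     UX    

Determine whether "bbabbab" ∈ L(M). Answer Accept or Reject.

(s0, bbabbab, $) ⊢ (s1, babbab, Y$) ⊢ (s3, babbab, $) ⊢ (s0, abbab, U$) ⊢ (s3, bbab, YW$) ⊢ (s3, bbab, W$) ⊢ (s0, bab, YW$) ⊢ (s3, ab, YYW$) ⊢ (s3, ab, YW$) ⊢ (s3, ab, W$) ⊢ (s1, b, YW$) ⊢ (s3, b, W$) ⊢ (s0, ε, YW$)
All input consumed; state s0 ∉ F and no further ε-move applies.

Reject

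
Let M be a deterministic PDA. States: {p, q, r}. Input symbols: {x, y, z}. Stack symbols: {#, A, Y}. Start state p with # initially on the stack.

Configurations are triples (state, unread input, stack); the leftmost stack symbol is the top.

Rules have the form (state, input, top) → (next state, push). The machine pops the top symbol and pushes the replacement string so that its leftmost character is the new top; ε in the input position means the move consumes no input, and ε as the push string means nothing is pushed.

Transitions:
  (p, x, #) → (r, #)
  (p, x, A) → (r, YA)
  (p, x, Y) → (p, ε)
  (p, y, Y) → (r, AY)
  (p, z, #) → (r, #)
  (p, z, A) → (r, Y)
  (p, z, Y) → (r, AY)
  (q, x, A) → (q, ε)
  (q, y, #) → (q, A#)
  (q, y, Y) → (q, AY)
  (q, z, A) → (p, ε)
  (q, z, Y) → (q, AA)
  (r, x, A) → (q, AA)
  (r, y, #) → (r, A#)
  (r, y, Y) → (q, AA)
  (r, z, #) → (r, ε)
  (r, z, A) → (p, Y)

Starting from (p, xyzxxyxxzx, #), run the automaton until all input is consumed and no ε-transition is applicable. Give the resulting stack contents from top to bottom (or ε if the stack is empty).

(p, xyzxxyxxzx, #)
  read x, top #: go to r, push # → (r, yzxxyxxzx, #)
  read y, top #: go to r, push A# → (r, zxxyxxzx, A#)
  read z, top A: go to p, push Y → (p, xxyxxzx, Y#)
  read x, top Y: go to p, push ε → (p, xyxxzx, #)
  read x, top #: go to r, push # → (r, yxxzx, #)
  read y, top #: go to r, push A# → (r, xxzx, A#)
  read x, top A: go to q, push AA → (q, xzx, AA#)
  read x, top A: go to q, push ε → (q, zx, A#)
  read z, top A: go to p, push ε → (p, x, #)
  read x, top #: go to r, push # → (r, ε, #)
All input consumed in state r with stack #.

#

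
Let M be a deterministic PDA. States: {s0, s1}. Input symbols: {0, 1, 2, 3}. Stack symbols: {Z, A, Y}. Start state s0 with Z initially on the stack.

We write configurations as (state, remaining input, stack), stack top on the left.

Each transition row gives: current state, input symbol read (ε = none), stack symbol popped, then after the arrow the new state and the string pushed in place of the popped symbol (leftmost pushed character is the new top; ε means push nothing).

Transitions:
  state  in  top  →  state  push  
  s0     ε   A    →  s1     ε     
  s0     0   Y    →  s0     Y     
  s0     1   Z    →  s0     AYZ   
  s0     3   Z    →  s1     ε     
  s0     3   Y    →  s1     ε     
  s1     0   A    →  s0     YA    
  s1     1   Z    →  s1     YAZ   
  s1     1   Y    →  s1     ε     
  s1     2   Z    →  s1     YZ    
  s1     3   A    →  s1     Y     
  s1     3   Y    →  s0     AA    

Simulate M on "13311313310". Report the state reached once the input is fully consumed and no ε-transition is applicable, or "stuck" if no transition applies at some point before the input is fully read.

stuck

(s0, 13311313310, Z)
  read 1, top Z: go to s0, push AYZ → (s0, 3311313310, AYZ)
  ε-move, top A: go to s1, push ε → (s1, 3311313310, YZ)
  read 3, top Y: go to s0, push AA → (s0, 311313310, AAZ)
  ε-move, top A: go to s1, push ε → (s1, 311313310, AZ)
  read 3, top A: go to s1, push Y → (s1, 11313310, YZ)
  read 1, top Y: go to s1, push ε → (s1, 1313310, Z)
  read 1, top Z: go to s1, push YAZ → (s1, 313310, YAZ)
  read 3, top Y: go to s0, push AA → (s0, 13310, AAAZ)
  ε-move, top A: go to s1, push ε → (s1, 13310, AAZ)
No transition for (s1, 1, top A); M blocks with input 13310 remaining.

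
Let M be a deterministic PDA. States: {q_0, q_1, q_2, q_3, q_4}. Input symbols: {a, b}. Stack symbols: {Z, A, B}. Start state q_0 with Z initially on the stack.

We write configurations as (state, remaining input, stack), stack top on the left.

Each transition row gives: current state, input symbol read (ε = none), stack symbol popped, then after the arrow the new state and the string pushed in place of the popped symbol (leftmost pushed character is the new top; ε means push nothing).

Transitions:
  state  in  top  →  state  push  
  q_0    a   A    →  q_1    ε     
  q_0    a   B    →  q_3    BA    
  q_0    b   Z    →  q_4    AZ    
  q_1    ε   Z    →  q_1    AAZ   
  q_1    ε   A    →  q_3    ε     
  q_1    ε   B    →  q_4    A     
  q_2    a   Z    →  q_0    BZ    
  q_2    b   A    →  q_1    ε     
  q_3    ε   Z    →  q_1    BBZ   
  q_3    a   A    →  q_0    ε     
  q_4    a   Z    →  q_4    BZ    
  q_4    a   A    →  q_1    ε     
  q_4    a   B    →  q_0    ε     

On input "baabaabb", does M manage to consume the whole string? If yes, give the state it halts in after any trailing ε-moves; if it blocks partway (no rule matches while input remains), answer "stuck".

(q_0, baabaabb, Z)
  read b, top Z: go to q_4, push AZ → (q_4, aabaabb, AZ)
  read a, top A: go to q_1, push ε → (q_1, abaabb, Z)
  ε-move, top Z: go to q_1, push AAZ → (q_1, abaabb, AAZ)
  ε-move, top A: go to q_3, push ε → (q_3, abaabb, AZ)
  read a, top A: go to q_0, push ε → (q_0, baabb, Z)
  read b, top Z: go to q_4, push AZ → (q_4, aabb, AZ)
  read a, top A: go to q_1, push ε → (q_1, abb, Z)
  ε-move, top Z: go to q_1, push AAZ → (q_1, abb, AAZ)
  ε-move, top A: go to q_3, push ε → (q_3, abb, AZ)
  read a, top A: go to q_0, push ε → (q_0, bb, Z)
  read b, top Z: go to q_4, push AZ → (q_4, b, AZ)
No transition for (q_4, b, top A); M blocks with input b remaining.

stuck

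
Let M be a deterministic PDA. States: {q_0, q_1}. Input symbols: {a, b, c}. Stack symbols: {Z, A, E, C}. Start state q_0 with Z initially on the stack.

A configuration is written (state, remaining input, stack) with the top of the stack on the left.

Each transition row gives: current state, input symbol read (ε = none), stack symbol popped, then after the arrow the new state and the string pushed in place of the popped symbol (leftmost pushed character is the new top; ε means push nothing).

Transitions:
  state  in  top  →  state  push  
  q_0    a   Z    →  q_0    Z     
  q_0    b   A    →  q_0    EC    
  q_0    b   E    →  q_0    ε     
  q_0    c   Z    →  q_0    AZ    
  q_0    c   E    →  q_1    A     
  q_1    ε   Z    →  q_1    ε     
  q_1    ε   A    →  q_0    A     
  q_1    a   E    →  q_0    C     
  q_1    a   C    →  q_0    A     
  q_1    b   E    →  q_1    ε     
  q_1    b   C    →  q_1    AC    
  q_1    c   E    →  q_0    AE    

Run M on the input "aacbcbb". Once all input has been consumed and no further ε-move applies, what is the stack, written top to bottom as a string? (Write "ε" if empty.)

CCZ

(q_0, aacbcbb, Z)
  read a, top Z: go to q_0, push Z → (q_0, acbcbb, Z)
  read a, top Z: go to q_0, push Z → (q_0, cbcbb, Z)
  read c, top Z: go to q_0, push AZ → (q_0, bcbb, AZ)
  read b, top A: go to q_0, push EC → (q_0, cbb, ECZ)
  read c, top E: go to q_1, push A → (q_1, bb, ACZ)
  ε-move, top A: go to q_0, push A → (q_0, bb, ACZ)
  read b, top A: go to q_0, push EC → (q_0, b, ECCZ)
  read b, top E: go to q_0, push ε → (q_0, ε, CCZ)
All input consumed in state q_0 with stack CCZ.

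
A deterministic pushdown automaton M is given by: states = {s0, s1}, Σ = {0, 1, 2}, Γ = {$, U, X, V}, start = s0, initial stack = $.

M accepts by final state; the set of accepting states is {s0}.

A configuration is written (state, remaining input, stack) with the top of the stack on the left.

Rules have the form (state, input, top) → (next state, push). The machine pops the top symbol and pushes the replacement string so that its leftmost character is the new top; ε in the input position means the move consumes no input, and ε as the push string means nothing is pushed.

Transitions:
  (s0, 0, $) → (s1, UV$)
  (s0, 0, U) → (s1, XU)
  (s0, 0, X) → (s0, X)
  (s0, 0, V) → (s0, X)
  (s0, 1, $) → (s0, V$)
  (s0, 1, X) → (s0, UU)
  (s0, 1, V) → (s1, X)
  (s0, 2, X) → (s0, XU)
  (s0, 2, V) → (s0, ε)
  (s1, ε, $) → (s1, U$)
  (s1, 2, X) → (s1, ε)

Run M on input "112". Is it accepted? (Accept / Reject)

(s0, 112, $) ⊢ (s0, 12, V$) ⊢ (s1, 2, X$) ⊢ (s1, ε, $) ⊢ (s1, ε, U$)
All input consumed; state s1 ∉ F and no further ε-move applies.

Reject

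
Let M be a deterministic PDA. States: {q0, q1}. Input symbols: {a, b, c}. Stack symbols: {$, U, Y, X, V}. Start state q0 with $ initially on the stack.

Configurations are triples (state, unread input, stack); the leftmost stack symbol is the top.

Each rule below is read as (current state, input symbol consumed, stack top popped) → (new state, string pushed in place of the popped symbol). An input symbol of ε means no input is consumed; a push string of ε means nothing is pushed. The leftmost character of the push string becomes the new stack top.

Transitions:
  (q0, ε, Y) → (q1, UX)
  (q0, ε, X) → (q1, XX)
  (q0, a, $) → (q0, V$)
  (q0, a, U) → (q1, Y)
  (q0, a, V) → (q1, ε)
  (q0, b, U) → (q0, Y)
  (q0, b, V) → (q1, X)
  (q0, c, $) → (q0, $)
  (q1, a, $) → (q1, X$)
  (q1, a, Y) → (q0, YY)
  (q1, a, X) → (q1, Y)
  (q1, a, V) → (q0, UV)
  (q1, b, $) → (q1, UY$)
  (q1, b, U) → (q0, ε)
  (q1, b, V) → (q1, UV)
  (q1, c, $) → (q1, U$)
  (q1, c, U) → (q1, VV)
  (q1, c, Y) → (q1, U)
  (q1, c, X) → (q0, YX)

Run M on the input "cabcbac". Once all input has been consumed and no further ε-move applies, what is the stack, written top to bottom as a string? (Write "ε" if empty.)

(q0, cabcbac, $)
  read c, top $: go to q0, push $ → (q0, abcbac, $)
  read a, top $: go to q0, push V$ → (q0, bcbac, V$)
  read b, top V: go to q1, push X → (q1, cbac, X$)
  read c, top X: go to q0, push YX → (q0, bac, YX$)
  ε-move, top Y: go to q1, push UX → (q1, bac, UXX$)
  read b, top U: go to q0, push ε → (q0, ac, XX$)
  ε-move, top X: go to q1, push XX → (q1, ac, XXX$)
  read a, top X: go to q1, push Y → (q1, c, YXX$)
  read c, top Y: go to q1, push U → (q1, ε, UXX$)
All input consumed in state q1 with stack UXX$.

UXX$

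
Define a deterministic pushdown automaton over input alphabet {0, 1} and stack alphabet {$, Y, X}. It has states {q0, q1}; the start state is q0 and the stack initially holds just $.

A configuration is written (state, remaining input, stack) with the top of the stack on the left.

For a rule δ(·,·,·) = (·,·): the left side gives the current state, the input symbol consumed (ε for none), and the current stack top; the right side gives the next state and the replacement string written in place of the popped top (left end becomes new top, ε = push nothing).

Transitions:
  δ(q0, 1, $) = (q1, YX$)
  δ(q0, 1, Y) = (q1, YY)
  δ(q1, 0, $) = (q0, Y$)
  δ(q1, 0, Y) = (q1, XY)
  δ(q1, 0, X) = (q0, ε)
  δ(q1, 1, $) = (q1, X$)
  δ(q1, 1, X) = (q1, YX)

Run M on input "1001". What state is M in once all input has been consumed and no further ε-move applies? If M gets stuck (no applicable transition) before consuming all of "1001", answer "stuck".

(q0, 1001, $) ⊢ (q1, 001, YX$) ⊢ (q1, 01, XYX$) ⊢ (q0, 1, YX$) ⊢ (q1, ε, YYX$)
All input consumed; M is in state q1.

q1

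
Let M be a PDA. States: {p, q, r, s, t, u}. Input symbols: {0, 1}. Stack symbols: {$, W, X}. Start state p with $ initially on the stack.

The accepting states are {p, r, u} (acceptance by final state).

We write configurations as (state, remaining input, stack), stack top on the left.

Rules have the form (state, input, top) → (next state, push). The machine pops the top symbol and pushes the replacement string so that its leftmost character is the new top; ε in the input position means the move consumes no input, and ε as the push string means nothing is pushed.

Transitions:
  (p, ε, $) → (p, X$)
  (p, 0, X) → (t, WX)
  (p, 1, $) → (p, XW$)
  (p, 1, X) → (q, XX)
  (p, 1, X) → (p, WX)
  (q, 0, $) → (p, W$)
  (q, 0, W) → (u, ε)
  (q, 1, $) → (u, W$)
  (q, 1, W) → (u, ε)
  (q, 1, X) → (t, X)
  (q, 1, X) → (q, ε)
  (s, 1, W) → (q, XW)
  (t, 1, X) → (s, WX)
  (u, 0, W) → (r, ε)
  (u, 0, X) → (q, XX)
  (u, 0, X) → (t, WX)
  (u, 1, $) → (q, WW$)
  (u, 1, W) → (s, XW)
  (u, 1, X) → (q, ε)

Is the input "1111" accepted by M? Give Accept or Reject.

Accept

One accepting computation: (p, 1111, $) ⊢ (p, 1111, X$) ⊢ (q, 111, XX$) ⊢ (q, 11, X$) ⊢ (q, 1, $) ⊢ (u, ε, W$)
All input consumed and state u ∈ F.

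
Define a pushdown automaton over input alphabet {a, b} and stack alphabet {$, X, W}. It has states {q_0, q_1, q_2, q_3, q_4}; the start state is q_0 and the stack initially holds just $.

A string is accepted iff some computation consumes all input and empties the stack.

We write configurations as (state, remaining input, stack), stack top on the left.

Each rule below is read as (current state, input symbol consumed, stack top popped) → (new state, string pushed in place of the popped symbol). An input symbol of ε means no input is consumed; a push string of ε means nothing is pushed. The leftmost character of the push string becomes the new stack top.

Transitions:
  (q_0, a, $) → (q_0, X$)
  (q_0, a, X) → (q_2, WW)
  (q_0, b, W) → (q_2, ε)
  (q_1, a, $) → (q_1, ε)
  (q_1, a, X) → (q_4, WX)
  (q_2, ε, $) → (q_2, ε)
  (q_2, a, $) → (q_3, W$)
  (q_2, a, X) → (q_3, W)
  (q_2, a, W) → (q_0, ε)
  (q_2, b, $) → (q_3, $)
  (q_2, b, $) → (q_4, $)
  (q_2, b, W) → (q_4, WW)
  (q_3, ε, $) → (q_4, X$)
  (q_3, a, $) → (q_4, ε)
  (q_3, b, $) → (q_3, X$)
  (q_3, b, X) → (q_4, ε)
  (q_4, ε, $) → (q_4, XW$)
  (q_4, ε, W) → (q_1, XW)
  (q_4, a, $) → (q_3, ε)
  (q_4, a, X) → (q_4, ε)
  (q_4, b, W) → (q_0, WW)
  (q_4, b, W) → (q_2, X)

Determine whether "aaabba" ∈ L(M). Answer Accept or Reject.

Accept

One accepting computation: (q_0, aaabba, $) ⊢ (q_0, aabba, X$) ⊢ (q_2, abba, WW$) ⊢ (q_0, bba, W$) ⊢ (q_2, ba, $) ⊢ (q_3, a, $) ⊢ (q_4, ε, ε)
All input consumed and the stack is empty.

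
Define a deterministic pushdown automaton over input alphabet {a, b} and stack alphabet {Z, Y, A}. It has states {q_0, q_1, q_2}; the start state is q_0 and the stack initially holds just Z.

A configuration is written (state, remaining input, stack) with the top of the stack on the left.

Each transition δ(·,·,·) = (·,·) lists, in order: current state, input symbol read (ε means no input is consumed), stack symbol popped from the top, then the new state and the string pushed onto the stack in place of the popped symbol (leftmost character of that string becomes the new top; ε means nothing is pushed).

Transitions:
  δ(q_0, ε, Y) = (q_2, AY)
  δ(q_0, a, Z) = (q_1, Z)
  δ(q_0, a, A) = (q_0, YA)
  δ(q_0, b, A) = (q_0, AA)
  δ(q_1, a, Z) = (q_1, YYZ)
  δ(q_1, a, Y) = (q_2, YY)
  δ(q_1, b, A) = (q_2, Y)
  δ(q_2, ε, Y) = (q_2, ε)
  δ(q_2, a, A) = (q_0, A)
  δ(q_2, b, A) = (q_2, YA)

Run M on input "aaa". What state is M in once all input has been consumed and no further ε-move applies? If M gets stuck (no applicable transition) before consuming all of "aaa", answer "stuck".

q_2

(q_0, aaa, Z)
  read a, top Z: go to q_1, push Z → (q_1, aa, Z)
  read a, top Z: go to q_1, push YYZ → (q_1, a, YYZ)
  read a, top Y: go to q_2, push YY → (q_2, ε, YYYZ)
  ε-move, top Y: go to q_2, push ε → (q_2, ε, YYZ)
  ε-move, top Y: go to q_2, push ε → (q_2, ε, YZ)
  ε-move, top Y: go to q_2, push ε → (q_2, ε, Z)
All input consumed; M is in state q_2.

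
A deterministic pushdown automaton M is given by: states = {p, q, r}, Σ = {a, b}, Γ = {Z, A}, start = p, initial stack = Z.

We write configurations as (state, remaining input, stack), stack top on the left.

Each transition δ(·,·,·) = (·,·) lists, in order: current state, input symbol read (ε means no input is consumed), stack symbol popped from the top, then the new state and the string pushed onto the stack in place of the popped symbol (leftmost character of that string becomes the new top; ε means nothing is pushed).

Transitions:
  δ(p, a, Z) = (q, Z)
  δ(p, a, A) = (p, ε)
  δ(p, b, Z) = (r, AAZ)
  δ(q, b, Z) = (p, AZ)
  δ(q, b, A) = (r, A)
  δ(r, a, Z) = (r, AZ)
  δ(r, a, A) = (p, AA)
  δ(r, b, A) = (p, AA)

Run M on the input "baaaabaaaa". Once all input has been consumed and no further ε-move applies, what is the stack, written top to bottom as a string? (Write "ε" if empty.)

(p, baaaabaaaa, Z) ⊢ (r, aaaabaaaa, AAZ) ⊢ (p, aaabaaaa, AAAZ) ⊢ (p, aabaaaa, AAZ) ⊢ (p, abaaaa, AZ) ⊢ (p, baaaa, Z) ⊢ (r, aaaa, AAZ) ⊢ (p, aaa, AAAZ) ⊢ (p, aa, AAZ) ⊢ (p, a, AZ) ⊢ (p, ε, Z)
All input consumed in state p with stack Z.

Z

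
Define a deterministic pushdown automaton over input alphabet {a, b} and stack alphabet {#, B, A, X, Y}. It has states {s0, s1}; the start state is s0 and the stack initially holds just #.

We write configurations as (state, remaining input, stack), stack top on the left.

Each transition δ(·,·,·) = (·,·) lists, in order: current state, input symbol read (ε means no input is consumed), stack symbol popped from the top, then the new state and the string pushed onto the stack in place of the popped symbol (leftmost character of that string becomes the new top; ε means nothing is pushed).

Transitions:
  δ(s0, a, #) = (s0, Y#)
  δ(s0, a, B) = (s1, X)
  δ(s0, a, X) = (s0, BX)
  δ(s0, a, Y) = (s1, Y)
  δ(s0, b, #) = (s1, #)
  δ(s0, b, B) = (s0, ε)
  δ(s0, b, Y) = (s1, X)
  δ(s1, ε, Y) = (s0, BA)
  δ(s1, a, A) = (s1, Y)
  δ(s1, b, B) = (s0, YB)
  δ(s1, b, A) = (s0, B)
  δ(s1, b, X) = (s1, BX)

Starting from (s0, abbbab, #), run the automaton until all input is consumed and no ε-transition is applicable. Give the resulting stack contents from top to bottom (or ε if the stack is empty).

(s0, abbbab, #)
  read a, top #: go to s0, push Y# → (s0, bbbab, Y#)
  read b, top Y: go to s1, push X → (s1, bbab, X#)
  read b, top X: go to s1, push BX → (s1, bab, BX#)
  read b, top B: go to s0, push YB → (s0, ab, YBX#)
  read a, top Y: go to s1, push Y → (s1, b, YBX#)
  ε-move, top Y: go to s0, push BA → (s0, b, BABX#)
  read b, top B: go to s0, push ε → (s0, ε, ABX#)
All input consumed in state s0 with stack ABX#.

ABX#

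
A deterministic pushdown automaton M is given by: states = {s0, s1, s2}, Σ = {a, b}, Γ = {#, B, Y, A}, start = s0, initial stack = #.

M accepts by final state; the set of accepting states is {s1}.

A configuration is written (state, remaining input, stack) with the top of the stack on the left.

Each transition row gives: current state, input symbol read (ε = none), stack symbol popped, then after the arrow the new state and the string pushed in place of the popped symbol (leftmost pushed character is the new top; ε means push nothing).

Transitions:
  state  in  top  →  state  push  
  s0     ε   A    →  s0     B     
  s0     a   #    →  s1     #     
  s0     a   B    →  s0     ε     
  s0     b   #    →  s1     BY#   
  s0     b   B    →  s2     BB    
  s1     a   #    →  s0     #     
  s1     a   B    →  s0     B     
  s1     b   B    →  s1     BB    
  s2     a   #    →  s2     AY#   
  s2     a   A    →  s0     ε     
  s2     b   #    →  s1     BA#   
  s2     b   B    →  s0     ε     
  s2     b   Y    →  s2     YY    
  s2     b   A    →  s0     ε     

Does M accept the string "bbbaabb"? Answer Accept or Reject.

Reject

(s0, bbbaabb, #)
  read b, top #: go to s1, push BY# → (s1, bbaabb, BY#)
  read b, top B: go to s1, push BB → (s1, baabb, BBY#)
  read b, top B: go to s1, push BB → (s1, aabb, BBBY#)
  read a, top B: go to s0, push B → (s0, abb, BBBY#)
  read a, top B: go to s0, push ε → (s0, bb, BBY#)
  read b, top B: go to s2, push BB → (s2, b, BBBY#)
  read b, top B: go to s0, push ε → (s0, ε, BBY#)
All input consumed; state s0 ∉ F and no further ε-move applies.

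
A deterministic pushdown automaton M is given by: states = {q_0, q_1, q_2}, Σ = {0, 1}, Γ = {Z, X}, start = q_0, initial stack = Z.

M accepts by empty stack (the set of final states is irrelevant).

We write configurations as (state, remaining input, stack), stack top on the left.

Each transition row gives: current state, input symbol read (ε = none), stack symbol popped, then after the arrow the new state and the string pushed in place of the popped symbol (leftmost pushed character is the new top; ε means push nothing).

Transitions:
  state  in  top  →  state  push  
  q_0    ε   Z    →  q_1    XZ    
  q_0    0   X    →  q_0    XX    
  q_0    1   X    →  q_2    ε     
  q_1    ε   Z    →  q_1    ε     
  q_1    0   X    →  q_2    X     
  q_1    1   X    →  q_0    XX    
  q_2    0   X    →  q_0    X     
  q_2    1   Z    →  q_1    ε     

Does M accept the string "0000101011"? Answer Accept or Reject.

(q_0, 0000101011, Z) ⊢ (q_1, 0000101011, XZ) ⊢ (q_2, 000101011, XZ) ⊢ (q_0, 00101011, XZ) ⊢ (q_0, 0101011, XXZ) ⊢ (q_0, 101011, XXXZ) ⊢ (q_2, 01011, XXZ) ⊢ (q_0, 1011, XXZ) ⊢ (q_2, 011, XZ) ⊢ (q_0, 11, XZ) ⊢ (q_2, 1, Z) ⊢ (q_1, ε, ε)
All input consumed and the stack is empty.

Accept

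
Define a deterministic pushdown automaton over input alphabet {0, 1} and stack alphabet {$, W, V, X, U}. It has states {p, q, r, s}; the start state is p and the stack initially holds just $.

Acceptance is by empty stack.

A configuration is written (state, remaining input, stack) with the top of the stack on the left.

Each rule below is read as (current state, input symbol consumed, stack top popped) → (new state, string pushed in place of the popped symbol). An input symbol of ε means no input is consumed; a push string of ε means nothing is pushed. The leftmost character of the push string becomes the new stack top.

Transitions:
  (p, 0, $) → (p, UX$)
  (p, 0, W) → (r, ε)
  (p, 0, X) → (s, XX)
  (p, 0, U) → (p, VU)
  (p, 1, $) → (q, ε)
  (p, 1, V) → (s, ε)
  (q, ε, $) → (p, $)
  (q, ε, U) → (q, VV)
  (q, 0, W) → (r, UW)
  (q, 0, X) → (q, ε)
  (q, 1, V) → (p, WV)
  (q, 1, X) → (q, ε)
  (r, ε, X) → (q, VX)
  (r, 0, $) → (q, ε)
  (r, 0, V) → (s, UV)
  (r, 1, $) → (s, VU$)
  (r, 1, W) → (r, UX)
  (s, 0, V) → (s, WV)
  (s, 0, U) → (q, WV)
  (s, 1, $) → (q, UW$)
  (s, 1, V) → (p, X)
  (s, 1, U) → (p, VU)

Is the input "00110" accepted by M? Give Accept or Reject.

Reject

(p, 00110, $)
  read 0, top $: go to p, push UX$ → (p, 0110, UX$)
  read 0, top U: go to p, push VU → (p, 110, VUX$)
  read 1, top V: go to s, push ε → (s, 10, UX$)
  read 1, top U: go to p, push VU → (p, 0, VUX$)
No transition applies at (p, 0, VUX$); input not fully consumed.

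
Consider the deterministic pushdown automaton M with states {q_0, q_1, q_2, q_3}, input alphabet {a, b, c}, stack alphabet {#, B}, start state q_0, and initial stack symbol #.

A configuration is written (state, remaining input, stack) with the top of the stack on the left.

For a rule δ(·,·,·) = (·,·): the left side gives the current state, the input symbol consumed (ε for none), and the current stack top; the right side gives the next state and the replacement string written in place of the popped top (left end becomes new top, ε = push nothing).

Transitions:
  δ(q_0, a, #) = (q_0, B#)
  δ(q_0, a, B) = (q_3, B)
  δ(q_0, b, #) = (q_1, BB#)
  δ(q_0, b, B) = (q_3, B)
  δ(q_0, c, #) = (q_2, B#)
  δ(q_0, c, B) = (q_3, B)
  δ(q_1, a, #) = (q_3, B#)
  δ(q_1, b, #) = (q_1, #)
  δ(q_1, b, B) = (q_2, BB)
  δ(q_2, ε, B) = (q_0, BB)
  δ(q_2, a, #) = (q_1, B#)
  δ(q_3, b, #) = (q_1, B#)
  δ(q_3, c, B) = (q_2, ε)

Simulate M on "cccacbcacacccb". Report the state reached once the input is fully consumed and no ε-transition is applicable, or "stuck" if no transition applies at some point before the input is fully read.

(q_0, cccacbcacacccb, #)
  read c, top #: go to q_2, push B# → (q_2, ccacbcacacccb, B#)
  ε-move, top B: go to q_0, push BB → (q_0, ccacbcacacccb, BB#)
  read c, top B: go to q_3, push B → (q_3, cacbcacacccb, BB#)
  read c, top B: go to q_2, push ε → (q_2, acbcacacccb, B#)
  ε-move, top B: go to q_0, push BB → (q_0, acbcacacccb, BB#)
  read a, top B: go to q_3, push B → (q_3, cbcacacccb, BB#)
  read c, top B: go to q_2, push ε → (q_2, bcacacccb, B#)
  ε-move, top B: go to q_0, push BB → (q_0, bcacacccb, BB#)
  read b, top B: go to q_3, push B → (q_3, cacacccb, BB#)
  read c, top B: go to q_2, push ε → (q_2, acacccb, B#)
  ε-move, top B: go to q_0, push BB → (q_0, acacccb, BB#)
  read a, top B: go to q_3, push B → (q_3, cacccb, BB#)
  read c, top B: go to q_2, push ε → (q_2, acccb, B#)
  ε-move, top B: go to q_0, push BB → (q_0, acccb, BB#)
  read a, top B: go to q_3, push B → (q_3, cccb, BB#)
  read c, top B: go to q_2, push ε → (q_2, ccb, B#)
  ε-move, top B: go to q_0, push BB → (q_0, ccb, BB#)
  read c, top B: go to q_3, push B → (q_3, cb, BB#)
  read c, top B: go to q_2, push ε → (q_2, b, B#)
  ε-move, top B: go to q_0, push BB → (q_0, b, BB#)
  read b, top B: go to q_3, push B → (q_3, ε, BB#)
All input consumed; M is in state q_3.

q_3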